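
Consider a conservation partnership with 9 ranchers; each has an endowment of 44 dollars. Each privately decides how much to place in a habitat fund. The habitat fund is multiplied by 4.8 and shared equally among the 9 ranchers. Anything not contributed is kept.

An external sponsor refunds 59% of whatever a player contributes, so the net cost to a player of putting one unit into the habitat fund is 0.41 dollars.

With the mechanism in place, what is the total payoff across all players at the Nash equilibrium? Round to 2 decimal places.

The effective private return per unit is now (4.8/9) / 0.41 = 1.3008 > 1, so every player's dominant strategy flips to full contribution.
At the Nash equilibrium everyone contributes 44. Group total payoff = 9 × (44 × 0.59 + 4.8 × 44) = 2134.44.

2134.44 dollars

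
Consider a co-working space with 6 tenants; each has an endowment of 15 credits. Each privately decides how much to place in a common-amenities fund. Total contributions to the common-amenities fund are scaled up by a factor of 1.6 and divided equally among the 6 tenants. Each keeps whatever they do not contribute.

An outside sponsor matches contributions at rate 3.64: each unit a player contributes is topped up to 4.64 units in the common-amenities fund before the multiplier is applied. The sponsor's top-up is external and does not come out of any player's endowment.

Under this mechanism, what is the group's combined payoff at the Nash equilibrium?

668.16 credits

With the mechanism, a contributed unit returns 1.6 × 4.64 / 6 = 1.2373 per unit of net cost to the contributor — now above 1 — so contributing fully is weakly dominant for every player.
At the Nash equilibrium everyone contributes 15. Group total payoff = 1.6 × 4.64 × 90 = 668.16.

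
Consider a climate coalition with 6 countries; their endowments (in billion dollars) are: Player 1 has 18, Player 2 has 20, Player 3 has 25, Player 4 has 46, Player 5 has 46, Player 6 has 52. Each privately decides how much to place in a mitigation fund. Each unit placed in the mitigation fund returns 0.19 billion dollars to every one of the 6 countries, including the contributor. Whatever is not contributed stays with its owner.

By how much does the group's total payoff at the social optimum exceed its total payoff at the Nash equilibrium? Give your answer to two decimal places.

28.98 billion dollars

The private return per contributed unit is 0.19 < 1 for everyone, so the Nash equilibrium is zero contribution and the group total is Σ E_j = 18 + 20 + 25 + 46 + 46 + 52 = 207.
Each contributed unit returns 1.140 to the group, so the social optimum is full contribution by everyone: group total = 1.140 × 207 = 235.98.
Efficiency loss = (1.140 − 1) × 207 = 28.98.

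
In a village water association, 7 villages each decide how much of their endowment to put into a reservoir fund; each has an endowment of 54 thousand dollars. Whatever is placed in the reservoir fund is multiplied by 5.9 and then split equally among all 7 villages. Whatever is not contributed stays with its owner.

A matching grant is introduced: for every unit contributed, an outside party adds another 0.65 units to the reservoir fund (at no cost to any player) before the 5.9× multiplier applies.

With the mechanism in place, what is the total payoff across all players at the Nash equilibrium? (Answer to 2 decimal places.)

3679.83 thousand dollars

The effective private return per unit is now 5.9 × 1.65 / 7 = 1.3907 > 1, so every player's dominant strategy flips to full contribution.
So the Nash equilibrium is full contribution by all 7; the group earns 5.9 × 1.65 × 378 = 3679.83.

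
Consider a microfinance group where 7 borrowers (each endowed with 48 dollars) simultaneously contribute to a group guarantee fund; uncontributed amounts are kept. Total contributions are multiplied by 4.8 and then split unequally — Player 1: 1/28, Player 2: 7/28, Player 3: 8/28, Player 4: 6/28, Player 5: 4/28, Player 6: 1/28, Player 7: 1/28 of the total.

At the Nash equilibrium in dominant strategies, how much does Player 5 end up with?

146.74 dollars

Each unit j contributes comes back to j as 4.8 × (j's share), so j prefers to contribute only if that share exceeds 1/4.8 = 0.2083; otherwise keeping the unit dominates.
Player 2, Player 3 and Player 4 clear that bar, contributing 48 each; the remaining 4 contribute 0. Total contributed: 144.
Player 5 keeps 48 and receives 4.8 × 144 × 4/28 = 98.74 from the group guarantee fund, for a payoff of 146.74.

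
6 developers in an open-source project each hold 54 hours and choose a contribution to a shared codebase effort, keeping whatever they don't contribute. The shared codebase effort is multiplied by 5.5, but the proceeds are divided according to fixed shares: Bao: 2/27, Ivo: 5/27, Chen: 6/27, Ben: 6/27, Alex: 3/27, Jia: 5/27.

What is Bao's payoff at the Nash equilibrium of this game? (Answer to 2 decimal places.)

142.00 hours

For player j, contributing a unit is worthwhile iff 5.5 × (j's share) ≥ 1, i.e. iff j's share is at least 0.1818.
Ivo, Chen, Ben and Jia clear that bar, contributing 54 each; the remaining 2 contribute 0. Total contributed: 216.
Bao keeps 54 and receives 5.5 × 216 × 2/27 = 88.00 from the shared codebase effort, for a payoff of 142.00.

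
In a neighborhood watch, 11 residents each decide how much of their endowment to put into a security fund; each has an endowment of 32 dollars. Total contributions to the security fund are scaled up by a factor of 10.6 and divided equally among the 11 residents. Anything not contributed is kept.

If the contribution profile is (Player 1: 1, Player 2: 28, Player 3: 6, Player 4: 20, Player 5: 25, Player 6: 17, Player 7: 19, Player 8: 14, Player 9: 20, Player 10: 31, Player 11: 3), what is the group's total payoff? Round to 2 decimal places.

Total contributed: 1 + 28 + 6 + 20 + 25 + 17 + 19 + 14 + 20 + 31 + 3 = 184; total kept: 11 × 32 − 184 = 168.
The security fund pays out 10.6 × 184 = 1950.40 in aggregate.
Group total = 168 + 1950.40 = 2118.40.

2118.40 dollars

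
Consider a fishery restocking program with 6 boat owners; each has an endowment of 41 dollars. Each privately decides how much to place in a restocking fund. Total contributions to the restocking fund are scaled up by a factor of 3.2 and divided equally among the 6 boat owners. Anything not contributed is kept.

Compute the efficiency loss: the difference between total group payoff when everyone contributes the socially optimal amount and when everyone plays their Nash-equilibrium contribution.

541.20 dollars

Each contributed unit returns 3.2/6 = 0.5333 to its contributor — below 1 — so contributing 0 is dominant for every player. At the Nash equilibrium everyone keeps their 41, and the group total is 6 × 41 = 246.
Each contributed unit returns 3.200 to the group as a whole (0.5333 to each of 6 players), which exceeds 1, so the social optimum is full contribution: group total = 3.200 × 246 = 787.20.
Efficiency loss = 787.20 − 246 = 541.20.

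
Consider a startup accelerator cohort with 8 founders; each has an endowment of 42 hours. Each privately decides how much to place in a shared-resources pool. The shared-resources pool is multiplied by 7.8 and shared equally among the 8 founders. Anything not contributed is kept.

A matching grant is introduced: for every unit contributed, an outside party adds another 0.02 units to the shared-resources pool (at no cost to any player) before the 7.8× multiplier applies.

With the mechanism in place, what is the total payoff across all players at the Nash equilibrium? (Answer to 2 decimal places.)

Even with the mechanism, each unit contributed returns only 7.8 × 1.02 / 8 = 0.9945 per unit of net cost, so contributing nothing is still dominant.
Everyone keeps their endowment and the group total is 8 × 42 = 336.

336.00 hours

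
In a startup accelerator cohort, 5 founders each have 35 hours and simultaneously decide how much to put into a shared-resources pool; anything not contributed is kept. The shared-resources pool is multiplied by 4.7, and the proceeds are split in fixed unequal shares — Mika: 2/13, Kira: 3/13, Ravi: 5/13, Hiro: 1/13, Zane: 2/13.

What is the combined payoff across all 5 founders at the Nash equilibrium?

Each unit j contributes comes back to j as 4.7 × (j's share), so j prefers to contribute only if that share exceeds 1/4.7 = 0.2128; otherwise keeping the unit dominates.
Kira and Ravi clear that bar, contributing 35 each; the remaining 3 contribute 0. Total contributed: 70.
The shared-resources pool pays out 4.7 × 70 = 329.00 in total (split across the unequal shares, but the aggregate is all that matters for the group sum).
The 3 free-riders keep 35 each, adding 105. Group total = 105 + 329.00 = 434.00.

434.00 hours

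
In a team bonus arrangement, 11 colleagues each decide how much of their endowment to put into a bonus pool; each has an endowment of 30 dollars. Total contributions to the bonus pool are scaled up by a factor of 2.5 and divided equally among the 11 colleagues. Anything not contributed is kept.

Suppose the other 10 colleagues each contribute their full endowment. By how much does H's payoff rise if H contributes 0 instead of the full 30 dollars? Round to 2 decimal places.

Switching from a contribution of 30 to 0 lets H keep an extra 30 dollars, but lowers the bonus pool by 30, which costs H their own share of that drop: 2.5/11 × 30 = 6.82.
Net gain = 30 − 6.82 = 23.18. The private return per contributed unit (0.2273) is below 1, so free-riding is indeed the best response regardless of what the others do.

23.18 dollars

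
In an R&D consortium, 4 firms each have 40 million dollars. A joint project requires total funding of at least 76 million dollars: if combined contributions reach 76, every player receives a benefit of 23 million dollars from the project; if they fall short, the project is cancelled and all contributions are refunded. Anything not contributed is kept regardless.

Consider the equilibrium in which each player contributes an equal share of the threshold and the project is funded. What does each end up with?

44 million dollars

Equal share of the threshold: 76/4 = 19.
At this profile no one gains by cutting their contribution: any cut drops the total below 76, the project is cancelled, contributions are refunded, and the deviator ends with 40, which is less than 40 − 19 + 23 = 44. Contributing more than 19 just wastes the excess. So contributing exactly 19 is a best response.
Each player's payoff: 40 − 19 + 23 = 44.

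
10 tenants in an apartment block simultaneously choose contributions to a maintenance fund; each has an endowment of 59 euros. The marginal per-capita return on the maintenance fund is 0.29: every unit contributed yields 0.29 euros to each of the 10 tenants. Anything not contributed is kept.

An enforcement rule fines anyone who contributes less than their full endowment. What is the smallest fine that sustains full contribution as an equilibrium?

Given the others contribute fully, the best deviation is to contribute 0 (any partial contribution still incurs the fine and gives up units whose private return 0.29 is below 1).
Deviating from 59 to 0 saves 59 euros but forfeits the deviator's share of the drop in the maintenance fund: 0.29 × 59 = 17.11.
So the deviation gain is 59 − 17.11 = 41.89, and the fine must be at least 41.89 euros to wipe it out.

41.89 euros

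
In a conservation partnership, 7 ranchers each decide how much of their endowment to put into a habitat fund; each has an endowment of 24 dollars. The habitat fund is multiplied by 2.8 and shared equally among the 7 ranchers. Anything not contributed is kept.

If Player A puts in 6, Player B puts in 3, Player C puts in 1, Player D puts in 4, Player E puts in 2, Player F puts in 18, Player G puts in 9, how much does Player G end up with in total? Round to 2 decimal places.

Total contributed: 6 + 3 + 1 + 4 + 2 + 18 + 9 = 43.
Each receives 2.8 × 43 / 7 = 17.20 from the habitat fund.
Player G keeps 24 − 9 = 15, so Player G's payoff is 15 + 17.20 = 32.20.

32.20 dollars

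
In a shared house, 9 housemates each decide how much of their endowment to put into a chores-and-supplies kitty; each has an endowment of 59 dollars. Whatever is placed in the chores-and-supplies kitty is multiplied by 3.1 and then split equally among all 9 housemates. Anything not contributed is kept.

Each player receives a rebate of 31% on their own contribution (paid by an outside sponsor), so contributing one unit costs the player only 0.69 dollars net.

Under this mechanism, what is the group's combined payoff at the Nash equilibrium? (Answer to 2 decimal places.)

The effective private return is (3.1/9) / 0.69 = 0.4992, which is still under 1, so the mechanism doesn't change anyone's dominant strategy: zero contribution.
At the Nash equilibrium no one contributes; group total payoff = 9 × 59 = 531.

531.00 dollars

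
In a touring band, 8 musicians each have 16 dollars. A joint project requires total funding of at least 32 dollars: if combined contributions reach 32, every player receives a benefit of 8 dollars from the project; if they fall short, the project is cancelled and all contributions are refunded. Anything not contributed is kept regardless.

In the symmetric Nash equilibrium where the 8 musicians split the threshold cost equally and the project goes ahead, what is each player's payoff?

Equal share of the threshold: 32/8 = 4.
At this profile no one gains by cutting their contribution: any cut drops the total below 32, the project is cancelled, contributions are refunded, and the deviator ends with 16, which is less than 16 − 4 + 8 = 20. Contributing more than 4 just wastes the excess. So contributing exactly 4 is a best response.
Each player's payoff: 16 − 4 + 8 = 20.

20 dollars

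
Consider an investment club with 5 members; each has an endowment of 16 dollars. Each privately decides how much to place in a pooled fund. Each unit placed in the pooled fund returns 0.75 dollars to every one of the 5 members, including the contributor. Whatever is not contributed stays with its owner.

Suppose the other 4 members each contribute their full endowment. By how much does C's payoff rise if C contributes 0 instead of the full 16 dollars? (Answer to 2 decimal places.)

Switching from a contribution of 16 to 0 lets C keep an extra 16 dollars, but lowers the pooled fund by 16, which costs C their own share of that drop: 0.75 × 16 = 12.00.
Net gain = 16 − 12.00 = 4.00. The private return per contributed unit (0.75) is below 1, so free-riding is indeed the best response regardless of what the others do.

4.00 dollars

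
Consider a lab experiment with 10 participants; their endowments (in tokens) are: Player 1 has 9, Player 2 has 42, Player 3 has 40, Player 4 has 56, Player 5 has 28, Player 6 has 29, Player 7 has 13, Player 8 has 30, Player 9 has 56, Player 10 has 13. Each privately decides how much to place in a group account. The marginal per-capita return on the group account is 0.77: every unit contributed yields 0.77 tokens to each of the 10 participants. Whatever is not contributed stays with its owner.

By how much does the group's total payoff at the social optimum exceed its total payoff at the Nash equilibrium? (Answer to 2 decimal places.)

2117.20 tokens

The private return per contributed unit is 0.77 < 1 for everyone, so the Nash equilibrium is zero contribution and the group total is Σ E_j = 9 + 42 + 40 + 56 + 28 + 29 + 13 + 30 + 56 + 13 = 316.
Each contributed unit returns 7.700 to the group, so the social optimum is full contribution by everyone: group total = 7.700 × 316 = 2433.20.
Efficiency loss = (7.700 − 1) × 316 = 2117.20.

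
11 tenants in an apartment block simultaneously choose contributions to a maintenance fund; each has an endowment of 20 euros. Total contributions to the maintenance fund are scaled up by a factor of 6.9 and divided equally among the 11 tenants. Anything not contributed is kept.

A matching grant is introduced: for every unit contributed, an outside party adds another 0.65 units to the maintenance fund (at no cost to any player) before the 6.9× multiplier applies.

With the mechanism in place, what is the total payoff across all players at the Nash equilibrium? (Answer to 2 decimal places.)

Under the mechanism each unit contributed yields 6.9 × 1.65 / 11 = 1.0350 back to its contributor per unit of net cost, which exceeds 1, making full contribution the dominant choice for everyone.
So the Nash equilibrium is full contribution by all 11; the group earns 6.9 × 1.65 × 220 = 2504.70.

2504.70 euros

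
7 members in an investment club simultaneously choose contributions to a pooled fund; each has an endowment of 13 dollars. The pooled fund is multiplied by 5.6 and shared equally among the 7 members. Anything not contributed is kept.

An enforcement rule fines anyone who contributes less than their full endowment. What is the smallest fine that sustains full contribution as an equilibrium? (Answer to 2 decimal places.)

Given the others contribute fully, the best deviation is to contribute 0 (any partial contribution still incurs the fine and gives up units whose private return 0.8000 is below 1).
Deviating from 13 to 0 saves 13 dollars but forfeits the deviator's share of the drop in the pooled fund: 5.6/7 × 13 = 10.40.
So the deviation gain is 13 − 10.40 = 2.60, and the fine must be at least 2.60 dollars to wipe it out.

2.60 dollars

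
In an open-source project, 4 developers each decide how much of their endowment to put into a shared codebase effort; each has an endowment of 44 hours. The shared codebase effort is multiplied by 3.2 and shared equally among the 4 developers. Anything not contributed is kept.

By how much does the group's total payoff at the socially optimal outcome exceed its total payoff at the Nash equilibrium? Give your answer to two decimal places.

Each contributed unit returns 3.2/4 = 0.8000 to its contributor — below 1 — so contributing 0 is dominant for every player. At the Nash equilibrium everyone keeps their 44, and the group total is 4 × 44 = 176.
Each contributed unit returns 3.200 to the group as a whole (0.8000 to each of 4 players), which exceeds 1, so the social optimum is full contribution: group total = 3.200 × 176 = 563.20.
Efficiency loss = 563.20 − 176 = 387.20.

387.20 hours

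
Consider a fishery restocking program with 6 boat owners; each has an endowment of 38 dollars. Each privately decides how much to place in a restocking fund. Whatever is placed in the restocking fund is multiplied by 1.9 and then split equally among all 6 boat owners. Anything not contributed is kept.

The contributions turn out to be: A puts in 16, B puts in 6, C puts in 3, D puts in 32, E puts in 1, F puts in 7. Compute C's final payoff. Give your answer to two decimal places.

Total contributed: 16 + 6 + 3 + 32 + 1 + 7 = 65.
Each receives 1.9 × 65 / 6 = 20.58 from the restocking fund.
C keeps 38 − 3 = 35, so C's payoff is 35 + 20.58 = 55.58.

55.58 dollars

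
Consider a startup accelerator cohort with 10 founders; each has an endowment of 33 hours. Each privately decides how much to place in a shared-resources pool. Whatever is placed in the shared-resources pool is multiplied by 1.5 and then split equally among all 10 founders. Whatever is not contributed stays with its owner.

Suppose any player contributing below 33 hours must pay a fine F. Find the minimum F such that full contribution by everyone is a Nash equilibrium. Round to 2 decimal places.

28.05 hours

Given the others contribute fully, the best deviation is to contribute 0 (any partial contribution still incurs the fine and gives up units whose private return 0.1500 is below 1).
Deviating from 33 to 0 saves 33 hours but forfeits the deviator's share of the drop in the shared-resources pool: 1.5/10 × 33 = 4.95.
So the deviation gain is 33 − 4.95 = 28.05, and the fine must be at least 28.05 hours to wipe it out.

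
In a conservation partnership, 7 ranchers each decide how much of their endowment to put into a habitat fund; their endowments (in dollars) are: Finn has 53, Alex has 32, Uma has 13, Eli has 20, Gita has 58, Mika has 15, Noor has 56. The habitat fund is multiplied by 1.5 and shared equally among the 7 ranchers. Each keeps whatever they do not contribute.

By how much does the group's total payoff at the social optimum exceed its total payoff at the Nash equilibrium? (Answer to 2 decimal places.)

123.50 dollars

The private return per contributed unit is 1.5/7 = 0.2143 < 1 for every player regardless of endowment, so the Nash equilibrium is zero contribution and the group total is Σ E_j = 53 + 32 + 13 + 20 + 58 + 15 + 56 = 247.
Each contributed unit returns 1.500 to the group, so the social optimum is full contribution by everyone: group total = 1.500 × 247 = 370.50.
Efficiency loss = (1.500 − 1) × 247 = 123.50.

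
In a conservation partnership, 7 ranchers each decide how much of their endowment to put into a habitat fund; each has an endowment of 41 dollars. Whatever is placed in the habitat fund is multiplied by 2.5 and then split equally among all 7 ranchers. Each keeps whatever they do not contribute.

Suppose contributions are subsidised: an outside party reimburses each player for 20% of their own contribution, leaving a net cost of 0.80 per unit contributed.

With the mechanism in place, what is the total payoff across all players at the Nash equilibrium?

287.00 dollars

With the mechanism, a contributed unit returns (2.5/7) / 0.80 = 0.4464 per unit of net cost — still below 1 — so contributing 0 remains dominant for every player.
At the Nash equilibrium no one contributes; group total payoff = 7 × 41 = 287.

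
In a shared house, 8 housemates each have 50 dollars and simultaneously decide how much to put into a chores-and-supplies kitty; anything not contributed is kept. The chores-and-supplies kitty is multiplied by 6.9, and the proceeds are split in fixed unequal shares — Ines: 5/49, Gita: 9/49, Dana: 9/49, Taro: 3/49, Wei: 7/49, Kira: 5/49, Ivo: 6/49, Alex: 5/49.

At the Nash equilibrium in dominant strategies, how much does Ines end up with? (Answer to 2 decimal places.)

120.41 dollars

Player j's private return per contributed unit is 6.9 × (j's share). Contributing is weakly dominant for j when that share is at least 1/6.9 = 0.1449, and contributing 0 is dominant otherwise.
Gita and Dana are above the threshold, contributing 50 each; the remaining 6 contribute 0. Total contributed: 100.
Ines keeps 50 and receives 6.9 × 100 × 5/49 = 70.41 from the chores-and-supplies kitty, for a payoff of 120.41.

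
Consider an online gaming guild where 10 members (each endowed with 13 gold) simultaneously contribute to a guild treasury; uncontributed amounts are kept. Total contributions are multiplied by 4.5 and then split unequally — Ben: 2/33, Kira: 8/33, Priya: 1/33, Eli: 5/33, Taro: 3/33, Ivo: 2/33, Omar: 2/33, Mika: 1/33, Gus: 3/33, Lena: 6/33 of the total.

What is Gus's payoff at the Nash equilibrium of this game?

18.32 gold

A player with share s gets back 4.5·s per unit contributed, so full contribution is dominant for anyone with s > 1/4.5 = 0.2222 and zero contribution is dominant for anyone below.
The only share above 0.2222 is Kira's 8/33, contributing 13; the remaining 9 contribute 0. Total contributed: 13.
Gus keeps 13 and receives 4.5 × 13 × 3/33 = 5.32 from the guild treasury, for a payoff of 18.32.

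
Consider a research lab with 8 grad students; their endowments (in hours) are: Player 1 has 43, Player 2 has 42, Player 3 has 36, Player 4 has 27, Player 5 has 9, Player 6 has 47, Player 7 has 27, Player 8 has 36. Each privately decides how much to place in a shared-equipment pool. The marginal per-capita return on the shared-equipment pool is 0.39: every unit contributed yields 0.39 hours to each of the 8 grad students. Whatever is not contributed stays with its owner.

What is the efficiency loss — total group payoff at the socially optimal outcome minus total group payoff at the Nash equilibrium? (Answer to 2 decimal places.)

566.04 hours

The private return per contributed unit is 0.39 < 1 for everyone, so the Nash equilibrium is zero contribution and the group total is Σ E_j = 43 + 42 + 36 + 27 + 9 + 47 + 27 + 36 = 267.
Each contributed unit returns 3.120 to the group, so the social optimum is full contribution by everyone: group total = 3.120 × 267 = 833.04.
Efficiency loss = (3.120 − 1) × 267 = 566.04.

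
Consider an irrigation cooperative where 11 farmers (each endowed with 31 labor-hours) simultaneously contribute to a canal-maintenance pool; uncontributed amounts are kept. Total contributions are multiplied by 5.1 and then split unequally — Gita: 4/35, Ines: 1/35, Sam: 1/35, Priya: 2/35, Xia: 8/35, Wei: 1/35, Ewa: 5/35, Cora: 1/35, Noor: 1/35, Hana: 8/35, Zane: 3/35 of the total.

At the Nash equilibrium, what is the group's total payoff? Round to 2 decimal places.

595.20 labor-hours

For player j, contributing a unit is worthwhile iff 5.1 × (j's share) ≥ 1, i.e. iff j's share is at least 0.1961.
Xia and Hana clear that bar, contributing 31 each; the remaining 9 contribute 0. Total contributed: 62.
The canal-maintenance pool pays out 5.1 × 62 = 316.20 in total (split across the unequal shares, but the aggregate is all that matters for the group sum).
The 9 free-riders keep 31 each, adding 279. Group total = 279 + 316.20 = 595.20.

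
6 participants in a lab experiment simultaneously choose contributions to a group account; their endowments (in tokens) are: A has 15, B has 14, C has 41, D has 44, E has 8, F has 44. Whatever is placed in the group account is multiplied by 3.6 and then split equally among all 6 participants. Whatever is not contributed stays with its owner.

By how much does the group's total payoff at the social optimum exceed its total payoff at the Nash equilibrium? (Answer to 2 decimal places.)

431.60 tokens

The private return per contributed unit is 3.6/6 = 0.6000 < 1 for every player regardless of endowment, so the Nash equilibrium is zero contribution and the group total is Σ E_j = 15 + 14 + 41 + 44 + 8 + 44 = 166.
Each contributed unit returns 3.600 to the group, so the social optimum is full contribution by everyone: group total = 3.600 × 166 = 597.60.
Efficiency loss = (3.600 − 1) × 166 = 431.60.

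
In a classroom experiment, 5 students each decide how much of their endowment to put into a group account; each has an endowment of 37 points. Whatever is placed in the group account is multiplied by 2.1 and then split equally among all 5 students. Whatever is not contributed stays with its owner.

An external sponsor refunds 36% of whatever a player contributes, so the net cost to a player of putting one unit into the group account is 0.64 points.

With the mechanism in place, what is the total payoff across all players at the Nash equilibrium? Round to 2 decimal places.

With the mechanism, a contributed unit returns (2.1/5) / 0.64 = 0.6563 per unit of net cost — still below 1 — so contributing 0 remains dominant for every player.
At the Nash equilibrium no one contributes; group total payoff = 5 × 37 = 185.

185.00 points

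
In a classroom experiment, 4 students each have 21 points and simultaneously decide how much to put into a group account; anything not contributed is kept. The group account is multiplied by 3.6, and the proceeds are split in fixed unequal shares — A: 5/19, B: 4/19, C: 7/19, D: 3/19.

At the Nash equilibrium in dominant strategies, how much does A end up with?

Each unit j contributes comes back to j as 3.6 × (j's share), so j prefers to contribute only if that share exceeds 1/3.6 = 0.2778; otherwise keeping the unit dominates.
C alone (share 7/19) is above the threshold, contributing 21; the remaining 3 contribute 0. Total contributed: 21.
A keeps 21 and receives 3.6 × 21 × 5/19 = 19.89 from the group account, for a payoff of 40.89.

40.89 points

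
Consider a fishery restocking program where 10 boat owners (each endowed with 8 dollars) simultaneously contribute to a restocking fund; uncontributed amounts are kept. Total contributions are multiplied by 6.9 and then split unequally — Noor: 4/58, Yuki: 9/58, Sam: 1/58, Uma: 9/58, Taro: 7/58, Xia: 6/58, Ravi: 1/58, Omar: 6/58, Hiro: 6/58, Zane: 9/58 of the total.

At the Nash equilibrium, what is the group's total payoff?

Each unit j contributes comes back to j as 6.9 × (j's share), so j prefers to contribute only if that share exceeds 1/6.9 = 0.1449; otherwise keeping the unit dominates.
The shares above 0.1449 belong to Yuki, Uma and Zane, contributing 8 each; the remaining 7 contribute 0. Total contributed: 24.
The restocking fund pays out 6.9 × 24 = 165.60 in total (split across the unequal shares, but the aggregate is all that matters for the group sum).
The 7 free-riders keep 8 each, adding 56. Group total = 56 + 165.60 = 221.60.

221.60 dollars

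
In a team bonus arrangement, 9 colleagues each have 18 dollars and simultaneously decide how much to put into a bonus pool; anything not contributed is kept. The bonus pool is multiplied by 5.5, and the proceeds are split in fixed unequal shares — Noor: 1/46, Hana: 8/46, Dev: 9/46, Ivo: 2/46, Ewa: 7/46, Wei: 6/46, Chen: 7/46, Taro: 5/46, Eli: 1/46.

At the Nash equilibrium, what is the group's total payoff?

243.00 dollars

Each unit j contributes comes back to j as 5.5 × (j's share), so j prefers to contribute only if that share exceeds 1/5.5 = 0.1818; otherwise keeping the unit dominates.
Dev alone (share 9/46) is above the threshold, contributing 18; the remaining 8 contribute 0. Total contributed: 18.
The bonus pool pays out 5.5 × 18 = 99.00 in total (split across the unequal shares, but the aggregate is all that matters for the group sum).
The 8 free-riders keep 18 each, adding 144. Group total = 144 + 99.00 = 243.00.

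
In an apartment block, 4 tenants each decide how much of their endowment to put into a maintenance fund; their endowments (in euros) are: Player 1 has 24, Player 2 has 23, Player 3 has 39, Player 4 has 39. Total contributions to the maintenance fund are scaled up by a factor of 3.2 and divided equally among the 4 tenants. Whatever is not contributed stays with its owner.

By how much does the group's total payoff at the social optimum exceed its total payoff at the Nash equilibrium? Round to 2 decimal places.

275.00 euros

The private return per contributed unit is 3.2/4 = 0.8000 < 1 for every player regardless of endowment, so the Nash equilibrium is zero contribution and the group total is Σ E_j = 24 + 23 + 39 + 39 = 125.
Each contributed unit returns 3.200 to the group, so the social optimum is full contribution by everyone: group total = 3.200 × 125 = 400.00.
Efficiency loss = (3.200 − 1) × 125 = 275.00.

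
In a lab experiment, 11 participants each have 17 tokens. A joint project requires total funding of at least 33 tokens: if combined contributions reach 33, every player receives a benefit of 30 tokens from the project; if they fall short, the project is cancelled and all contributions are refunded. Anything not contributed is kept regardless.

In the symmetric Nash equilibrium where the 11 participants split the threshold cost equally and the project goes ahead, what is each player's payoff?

Equal share of the threshold: 33/11 = 3.
At this profile no one gains by cutting their contribution: any cut drops the total below 33, the project is cancelled, contributions are refunded, and the deviator ends with 17, which is less than 17 − 3 + 30 = 44. Contributing more than 3 just wastes the excess. So contributing exactly 3 is a best response.
Each player's payoff: 17 − 3 + 30 = 44.

44 tokens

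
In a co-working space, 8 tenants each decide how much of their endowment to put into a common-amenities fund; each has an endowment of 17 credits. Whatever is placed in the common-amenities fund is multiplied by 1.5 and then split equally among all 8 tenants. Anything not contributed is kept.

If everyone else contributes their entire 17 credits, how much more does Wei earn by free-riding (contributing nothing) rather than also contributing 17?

13.81 credits

Switching from a contribution of 17 to 0 lets Wei keep an extra 17 credits, but lowers the common-amenities fund by 17, which costs Wei their own share of that drop: 1.5/8 × 17 = 3.19.
Net gain = 17 − 3.19 = 13.81. The private return per contributed unit (0.1875) is below 1, so free-riding is indeed the best response regardless of what the others do.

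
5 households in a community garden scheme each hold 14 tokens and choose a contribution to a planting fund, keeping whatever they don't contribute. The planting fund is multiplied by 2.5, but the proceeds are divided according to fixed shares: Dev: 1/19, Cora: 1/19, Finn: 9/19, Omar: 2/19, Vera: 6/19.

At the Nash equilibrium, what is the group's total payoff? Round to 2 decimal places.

For player j, contributing a unit is worthwhile iff 2.5 × (j's share) ≥ 1, i.e. iff j's share is at least 0.4000.
Only Finn (9/19) clears that bar, contributing 14; the remaining 4 contribute 0. Total contributed: 14.
The planting fund pays out 2.5 × 14 = 35.00 in total (split across the unequal shares, but the aggregate is all that matters for the group sum).
The 4 free-riders keep 14 each, adding 56. Group total = 56 + 35.00 = 91.00.

91.00 tokens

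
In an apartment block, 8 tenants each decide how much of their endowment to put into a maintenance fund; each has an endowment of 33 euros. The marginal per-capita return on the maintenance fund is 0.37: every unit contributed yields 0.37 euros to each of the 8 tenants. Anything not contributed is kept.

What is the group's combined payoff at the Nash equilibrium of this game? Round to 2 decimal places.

264.00 euros

The private return per contributed unit is 0.37 < 1, so contributing 0 is dominant for every player. At the Nash equilibrium everyone keeps their 33, and the group total is 8 × 33 = 264.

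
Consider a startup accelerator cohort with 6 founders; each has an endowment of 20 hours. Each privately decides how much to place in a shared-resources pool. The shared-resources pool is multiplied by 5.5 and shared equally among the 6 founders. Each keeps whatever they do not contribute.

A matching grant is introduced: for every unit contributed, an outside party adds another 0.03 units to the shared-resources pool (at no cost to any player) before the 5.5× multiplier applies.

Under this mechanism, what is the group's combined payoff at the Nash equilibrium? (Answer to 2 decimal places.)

The effective private return is 5.5 × 1.03 / 6 = 0.9442, which is still under 1, so the mechanism doesn't change anyone's dominant strategy: zero contribution.
Everyone keeps their endowment and the group total is 6 × 20 = 120.

120.00 hours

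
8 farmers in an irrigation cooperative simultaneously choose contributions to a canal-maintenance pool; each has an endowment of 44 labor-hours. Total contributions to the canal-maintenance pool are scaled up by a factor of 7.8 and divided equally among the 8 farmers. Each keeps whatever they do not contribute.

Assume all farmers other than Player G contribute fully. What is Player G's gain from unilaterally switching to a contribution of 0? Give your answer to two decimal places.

1.10 labor-hours

Switching from a contribution of 44 to 0 lets Player G keep an extra 44 labor-hours, but lowers the canal-maintenance pool by 44, which costs Player G their own share of that drop: 7.8/8 × 44 = 42.90.
Net gain = 44 − 42.90 = 1.10. The private return per contributed unit (0.9750) is below 1, so free-riding is indeed the best response regardless of what the others do.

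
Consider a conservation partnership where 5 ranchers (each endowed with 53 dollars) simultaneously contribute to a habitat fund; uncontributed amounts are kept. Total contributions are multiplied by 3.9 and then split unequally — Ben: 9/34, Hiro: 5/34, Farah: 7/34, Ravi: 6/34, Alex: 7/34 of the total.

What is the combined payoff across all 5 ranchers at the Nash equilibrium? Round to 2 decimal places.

418.70 dollars

For player j, contributing a unit is worthwhile iff 3.9 × (j's share) ≥ 1, i.e. iff j's share is at least 0.2564.
The only share above 0.2564 is Ben's 9/34, contributing 53; the remaining 4 contribute 0. Total contributed: 53.
The habitat fund pays out 3.9 × 53 = 206.70 in total (split across the unequal shares, but the aggregate is all that matters for the group sum).
The 4 free-riders keep 53 each, adding 212. Group total = 212 + 206.70 = 418.70.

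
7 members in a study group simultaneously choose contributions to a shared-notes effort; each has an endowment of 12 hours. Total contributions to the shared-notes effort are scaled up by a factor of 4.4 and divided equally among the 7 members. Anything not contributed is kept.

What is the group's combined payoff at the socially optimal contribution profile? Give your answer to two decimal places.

369.60 hours

Each contributed unit returns 4.400 to the group as a whole (0.6286 to each of 7 players), which exceeds 1, so the social optimum is full contribution: group total = 4.400 × 84 = 369.60.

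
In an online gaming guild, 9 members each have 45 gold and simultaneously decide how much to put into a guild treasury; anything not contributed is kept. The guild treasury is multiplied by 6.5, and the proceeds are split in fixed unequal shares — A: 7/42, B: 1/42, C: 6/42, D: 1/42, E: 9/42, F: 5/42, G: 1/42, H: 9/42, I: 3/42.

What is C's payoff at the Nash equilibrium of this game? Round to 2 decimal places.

170.36 gold

For player j, contributing a unit is worthwhile iff 6.5 × (j's share) ≥ 1, i.e. iff j's share is at least 0.1538.
A, E and H clear that bar, contributing 45 each; the remaining 6 contribute 0. Total contributed: 135.
C keeps 45 and receives 6.5 × 135 × 6/42 = 125.36 from the guild treasury, for a payoff of 170.36.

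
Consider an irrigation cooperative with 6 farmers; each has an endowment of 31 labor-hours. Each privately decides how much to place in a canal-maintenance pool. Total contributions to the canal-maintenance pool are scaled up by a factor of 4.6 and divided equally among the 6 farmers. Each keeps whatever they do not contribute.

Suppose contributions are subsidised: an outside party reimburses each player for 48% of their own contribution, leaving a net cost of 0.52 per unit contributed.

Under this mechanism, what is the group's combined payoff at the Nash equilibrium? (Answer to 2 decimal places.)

944.88 labor-hours

With the mechanism, a contributed unit returns (4.6/6) / 0.52 = 1.4744 per unit of net cost to the contributor — now above 1 — so contributing fully is weakly dominant for every player.
At the Nash equilibrium everyone contributes 31. Group total payoff = 6 × (31 × 0.48 + 4.6 × 31) = 944.88.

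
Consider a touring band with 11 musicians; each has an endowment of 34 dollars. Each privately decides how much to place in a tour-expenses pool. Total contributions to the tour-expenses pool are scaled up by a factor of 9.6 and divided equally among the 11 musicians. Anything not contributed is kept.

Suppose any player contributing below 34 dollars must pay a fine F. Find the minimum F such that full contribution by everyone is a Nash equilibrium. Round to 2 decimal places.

4.33 dollars

Given the others contribute fully, the best deviation is to contribute 0 (any partial contribution still incurs the fine and gives up units whose private return 0.8727 is below 1).
Deviating from 34 to 0 saves 34 dollars but forfeits the deviator's share of the drop in the tour-expenses pool: 9.6/11 × 34 = 29.67.
So the deviation gain is 34 − 29.67 = 4.33, and the fine must be at least 4.33 dollars to wipe it out.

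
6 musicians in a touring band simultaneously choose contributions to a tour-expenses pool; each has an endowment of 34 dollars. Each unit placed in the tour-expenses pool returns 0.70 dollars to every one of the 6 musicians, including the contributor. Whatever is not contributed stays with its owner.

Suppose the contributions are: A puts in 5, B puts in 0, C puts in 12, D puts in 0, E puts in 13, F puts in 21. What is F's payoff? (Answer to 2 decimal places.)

48.70 dollars

Total contributed: 5 + 0 + 12 + 0 + 13 + 21 = 51.
Each receives 0.70 × 51 = 35.70 from the tour-expenses pool.
F keeps 34 − 21 = 13, so F's payoff is 13 + 35.70 = 48.70.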